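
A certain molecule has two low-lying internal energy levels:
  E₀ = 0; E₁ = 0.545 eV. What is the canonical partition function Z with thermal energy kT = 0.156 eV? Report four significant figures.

Eᵢ/kT = 0, 3.49359.
Z = Σ e^(−Eᵢ/kT) = e^(−0) + e^(−3.49359) = 1.00000 + 0.0303916 = 1.03039.

Z = 1.030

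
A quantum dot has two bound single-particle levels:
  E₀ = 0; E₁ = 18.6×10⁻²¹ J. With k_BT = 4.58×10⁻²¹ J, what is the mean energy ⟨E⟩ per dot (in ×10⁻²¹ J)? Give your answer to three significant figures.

0.315 ×10⁻²¹ J

Eᵢ/kT = 0, 4.0611.
Z = Σ e^(−Eᵢ/kT) = e^(−0) + e^(−4.0611) = 1.0000 + 0.017230 = 1.0172.
⟨E⟩ = Σ Eᵢ e^(−Eᵢ/kT) / Z = (0·1.0000 + 18.6·0.017230) / 1.0172 = 0.315 ×10⁻²¹ J.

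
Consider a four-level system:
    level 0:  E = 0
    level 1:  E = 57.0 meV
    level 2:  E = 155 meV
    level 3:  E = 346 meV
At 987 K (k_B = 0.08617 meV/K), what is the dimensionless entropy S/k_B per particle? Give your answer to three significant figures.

k_BT = 0.08617 × 987 K = 85.050 meV.
Eᵢ/kT = 0, 0.67019, 1.8225, 4.0682.
Z = Σ e^(−Eᵢ/kT) = e^(−0) + e^(−0.67019) + e^(−1.8225) + e^(−4.0682) = 1.0000 + 0.51161 + 0.16162 + 0.017108 = 1.6903.
⟨E⟩ = Σ EᵢPᵢ = 35.575 meV.
S/k_B = ln Z + ⟨E⟩/kT = ln(1.6903) + 35.575/85.050 = 0.52491 + 0.41828 = 0.943.

0.943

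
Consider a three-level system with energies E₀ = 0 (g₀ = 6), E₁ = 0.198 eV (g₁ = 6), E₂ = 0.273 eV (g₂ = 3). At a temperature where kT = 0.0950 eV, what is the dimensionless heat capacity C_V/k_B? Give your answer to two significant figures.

0.58

Eᵢ/kT = 0, 2.084, 2.874.
Z = Σ gᵢe^(−Eᵢ/kT) = 6·e^(−0) + 6·e^(−2.084) + 3·e^(−2.874) = 6.000 + 0.7466 + 0.1694 = 6.916.
⟨E⟩ = 0.02806 eV, ⟨E²⟩ = 0.006058 eV².
C_V/k_B = (⟨E²⟩ − ⟨E⟩²)/(kT)² = (0.006058 − 0.0007874)/0.009025 = 0.58.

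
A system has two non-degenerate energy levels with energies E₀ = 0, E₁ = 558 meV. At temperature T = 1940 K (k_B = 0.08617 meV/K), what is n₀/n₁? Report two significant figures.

k_BT = 0.08617 × 1940 K = 167.2 meV.
n₀/n₁ = exp[−(E₀−E₁)/kT] = exp(−(-558 meV)/(167.2 meV)) = exp(3.337) = 28.

28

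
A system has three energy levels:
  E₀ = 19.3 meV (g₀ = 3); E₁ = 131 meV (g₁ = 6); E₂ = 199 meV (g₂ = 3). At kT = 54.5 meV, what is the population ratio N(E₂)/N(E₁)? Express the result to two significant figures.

0.14

n₂/n₁ = (g₂/g₁) exp[−(E₂−E₁)/kT] = (3/6) × exp(−(68 meV)/(54.5 meV)) = (3/6) × exp(-1.248) = 0.14.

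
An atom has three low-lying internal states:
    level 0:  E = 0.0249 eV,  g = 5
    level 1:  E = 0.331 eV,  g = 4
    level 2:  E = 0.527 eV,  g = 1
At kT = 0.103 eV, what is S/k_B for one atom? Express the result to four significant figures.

Eᵢ/kT = 0.241748, 3.21359, 5.11650.
Z = Σ gᵢe^(−Eᵢ/kT) = 5·e^(−0.241748) + 4·e^(−3.21359) + 1·e^(−5.11650) = 3.92627 + 0.160848 + 0.00599698 = 4.09311.
⟨E⟩ = Σ EᵢPᵢ = 0.0376646 eV.
S/k_B = ln Z + ⟨E⟩/kT = ln(4.09311) + 0.0376646/0.103 = 1.40931 + 0.365676 = 1.775.

1.775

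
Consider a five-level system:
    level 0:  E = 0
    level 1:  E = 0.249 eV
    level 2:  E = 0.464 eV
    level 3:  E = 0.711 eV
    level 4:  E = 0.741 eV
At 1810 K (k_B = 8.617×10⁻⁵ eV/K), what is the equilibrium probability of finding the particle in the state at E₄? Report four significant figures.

k_BT = 8.617×10⁻⁵ × 1810 K = 0.155968 eV.
Eᵢ/kT = 0, 1.59648, 2.97497, 4.55863, 4.75097.
Z = Σ e^(−Eᵢ/kT) = e^(−0) + e^(−1.59648) + e^(−2.97497) + e^(−4.55863) + e^(−4.75097) = 1.00000 + 0.202608 + 0.0510490 + 0.0104764 + 0.00864331 = 1.27278.
P₄ = e^(−E₄/kT) / Z = 0.00864331/1.27278 = 0.006791.

0.006791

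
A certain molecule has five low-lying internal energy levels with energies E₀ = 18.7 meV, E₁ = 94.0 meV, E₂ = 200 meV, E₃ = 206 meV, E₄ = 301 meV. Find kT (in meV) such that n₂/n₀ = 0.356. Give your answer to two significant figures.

n₂/n₀ = exp[−(E₂−E₀)/kT] = 0.356.
⇒ (E₂−E₀)/kT = ln(1/0.356) = ln(2.809) = 1.033.
kT = 181.3 meV / 1.033 = 180 meV.

180 meV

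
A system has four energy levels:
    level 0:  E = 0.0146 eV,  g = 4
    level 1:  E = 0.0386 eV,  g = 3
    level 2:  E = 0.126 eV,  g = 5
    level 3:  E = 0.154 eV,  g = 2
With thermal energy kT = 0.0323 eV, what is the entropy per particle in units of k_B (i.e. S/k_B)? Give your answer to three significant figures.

Eᵢ/kT = 0.45201, 1.1950, 3.9009, 4.7678.
Z = Σ gᵢe^(−Eᵢ/kT) = 4·e^(−0.45201) + 3·e^(−1.1950) + 5·e^(−3.9009) + 2·e^(−4.7678) = 2.5454 + 0.90811 + 0.10112 + 0.016998 = 3.5716.
⟨E⟩ = Σ EᵢPᵢ = 0.024520 eV.
S/k_B = ln Z + ⟨E⟩/kT = ln(3.5716) + 0.024520/0.0323 = 1.2730 + 0.75913 = 2.03.

2.03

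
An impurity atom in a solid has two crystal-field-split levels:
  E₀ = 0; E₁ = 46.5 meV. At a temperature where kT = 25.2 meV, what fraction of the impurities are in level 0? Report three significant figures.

0.864

Eᵢ/kT = 0, 1.8452.
Z = Σ e^(−Eᵢ/kT) = e^(−0) + e^(−1.8452) = 1.0000 + 0.15799 = 1.1580.
P₀ = e^(−E₀/kT) / Z = 1.0000/1.1580 = 0.864.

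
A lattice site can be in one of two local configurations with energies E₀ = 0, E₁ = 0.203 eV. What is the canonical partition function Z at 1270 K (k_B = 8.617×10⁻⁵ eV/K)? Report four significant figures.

k_BT = 8.617×10⁻⁵ × 1270 K = 0.109436 eV.
Eᵢ/kT = 0, 1.85497.
Z = Σ e^(−Eᵢ/kT) = e^(−0) + e^(−1.85497) = 1.00000 + 0.156458 = 1.15646.

Z = 1.156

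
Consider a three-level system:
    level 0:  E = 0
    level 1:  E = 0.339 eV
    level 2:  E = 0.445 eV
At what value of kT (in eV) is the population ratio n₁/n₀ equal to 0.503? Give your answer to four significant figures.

n₁/n₀ = exp[−(E₁−E₀)/kT] = 0.503.
⇒ (E₁−E₀)/kT = ln(1/0.503) = ln(1.98807) = 0.687164.
kT = 0.339 eV / 0.687164 = 0.4933 eV.

0.4933 eV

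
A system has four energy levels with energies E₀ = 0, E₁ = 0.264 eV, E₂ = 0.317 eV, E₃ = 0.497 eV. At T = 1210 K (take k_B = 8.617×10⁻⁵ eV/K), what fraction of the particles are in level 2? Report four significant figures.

k_BT = 8.617×10⁻⁵ × 1210 K = 0.104266 eV.
Eᵢ/kT = 0, 2.53199, 3.04030, 4.76665.
Z = Σ e^(−Eᵢ/kT) = e^(−0) + e^(−2.53199) + e^(−3.04030) + e^(−4.76665) = 1.00000 + 0.0795007 + 0.0478205 + 0.00850884 = 1.13583.
P₂ = e^(−E₂/kT) / Z = 0.0478205/1.13583 = 0.04210.

0.04210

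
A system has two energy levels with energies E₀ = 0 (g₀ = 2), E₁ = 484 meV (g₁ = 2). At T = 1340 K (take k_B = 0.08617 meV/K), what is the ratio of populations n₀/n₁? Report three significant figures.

66.1

k_BT = 0.08617 × 1340 K = 115.47 meV.
n₀/n₁ = (g₀/g₁) exp[−(E₀−E₁)/kT] = (2/2) × exp(−(-484 meV)/(115.47 meV)) = (2/2) × exp(4.1916) = 66.1.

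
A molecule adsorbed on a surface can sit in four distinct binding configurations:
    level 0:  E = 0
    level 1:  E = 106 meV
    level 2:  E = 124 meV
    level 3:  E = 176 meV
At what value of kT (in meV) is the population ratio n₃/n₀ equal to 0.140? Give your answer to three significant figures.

n₃/n₀ = exp[−(E₃−E₀)/kT] = 0.140.
⇒ (E₃−E₀)/kT = ln(1/0.140) = ln(7.1429) = 1.9661.
kT = 176 meV / 1.9661 = 89.5 meV.

89.5 meV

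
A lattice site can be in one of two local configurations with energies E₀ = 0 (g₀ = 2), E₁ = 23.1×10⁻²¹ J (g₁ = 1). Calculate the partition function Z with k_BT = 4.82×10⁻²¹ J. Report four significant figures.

Eᵢ/kT = 0, 4.79253.
Z = Σ gᵢe^(−Eᵢ/kT) = 2·e^(−0) + 1·e^(−4.79253) = 2.00000 + 0.00829145 = 2.00829.

Z = 2.008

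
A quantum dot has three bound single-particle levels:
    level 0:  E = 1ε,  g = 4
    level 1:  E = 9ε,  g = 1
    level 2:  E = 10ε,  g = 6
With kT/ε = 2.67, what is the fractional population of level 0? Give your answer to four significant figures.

0.9398

Eᵢ/kT = 0.374532, 3.37079, 3.74532.
Z = Σ gᵢe^(−Eᵢ/kT) = 4·e^(−0.374532) + 1·e^(−3.37079) + 6·e^(−3.74532) = 2.75044 + 0.0343625 + 0.141768 = 2.92657.
P₀ = g₀ e^(−E₀/kT) / Z = 2.75044/2.92657 = 0.9398.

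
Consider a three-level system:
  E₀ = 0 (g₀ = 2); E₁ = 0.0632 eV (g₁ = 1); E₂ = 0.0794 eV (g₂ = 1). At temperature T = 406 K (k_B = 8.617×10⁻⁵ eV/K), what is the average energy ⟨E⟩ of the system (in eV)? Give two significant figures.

0.0082 eV

k_BT = 8.617×10⁻⁵ × 406 K = 0.03499 eV.
Eᵢ/kT = 0, 1.806, 2.269.
Z = Σ gᵢe^(−Eᵢ/kT) = 2·e^(−0) + 1·e^(−1.806) + 1·e^(−2.269) = 2.000 + 0.1643 + 0.1034 = 2.268.
⟨E⟩ = Σ Eᵢ gᵢe^(−Eᵢ/kT) / Z = (0·2.000 + 0.0632·0.1643 + 0.0794·0.1034) / 2.268 = 0.0082 eV.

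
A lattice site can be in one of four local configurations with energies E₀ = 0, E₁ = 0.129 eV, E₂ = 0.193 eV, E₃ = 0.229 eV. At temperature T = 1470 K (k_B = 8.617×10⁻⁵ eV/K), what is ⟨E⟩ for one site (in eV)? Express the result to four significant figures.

0.07240 eV

k_BT = 8.617×10⁻⁵ × 1470 K = 0.126670 eV.
Eᵢ/kT = 0, 1.01839, 1.52364, 1.80785.
Z = Σ e^(−Eᵢ/kT) = e^(−0) + e^(−1.01839) + e^(−1.52364) + e^(−1.80785) = 1.00000 + 0.361176 + 0.217917 + 0.164006 = 1.74310.
⟨E⟩ = Σ Eᵢ e^(−Eᵢ/kT) / Z = (0·1.00000 + 0.129·0.361176 + 0.193·0.217917 + 0.229·0.164006) / 1.74310 = 0.07240 eV.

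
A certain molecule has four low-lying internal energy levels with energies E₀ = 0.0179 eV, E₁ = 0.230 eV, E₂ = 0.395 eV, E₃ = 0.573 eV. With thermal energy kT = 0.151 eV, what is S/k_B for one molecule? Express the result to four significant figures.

0.7779

Eᵢ/kT = 0.118543, 1.52318, 2.61589, 3.79470.
Z = Σ e^(−Eᵢ/kT) = e^(−0.118543) + e^(−1.52318) + e^(−2.61589) + e^(−3.79470) = 0.888214 + 0.218017 + 0.0731027 + 0.0224897 = 1.20182.
⟨E⟩ = Σ EᵢPᵢ = 0.0897015 eV.
S/k_B = ln Z + ⟨E⟩/kT = ln(1.20182) + 0.0897015/0.151 = 0.183837 + 0.594050 = 0.7779.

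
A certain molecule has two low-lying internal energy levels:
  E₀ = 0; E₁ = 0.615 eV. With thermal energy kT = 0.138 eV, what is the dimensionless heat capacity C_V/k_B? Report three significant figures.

Eᵢ/kT = 0, 4.4565.
Z = Σ e^(−Eᵢ/kT) = e^(−0) + e^(−4.4565) = 1.0000 + 0.011603 = 1.0116.
⟨E⟩ = 0.0070540 eV, ⟨E²⟩ = 0.0043382 eV².
C_V/k_B = (⟨E²⟩ − ⟨E⟩²)/(kT)² = (0.0043382 − 0.000049759)/0.019044 = 0.225.

0.225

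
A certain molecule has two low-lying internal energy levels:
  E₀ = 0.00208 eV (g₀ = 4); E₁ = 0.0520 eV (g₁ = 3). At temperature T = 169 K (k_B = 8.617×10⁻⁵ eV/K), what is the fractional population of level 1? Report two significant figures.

k_BT = 8.617×10⁻⁵ × 169 K = 0.01456 eV.
Eᵢ/kT = 0.1429, 3.571.
Z = Σ gᵢe^(−Eᵢ/kT) = 4·e^(−0.1429) + 3·e^(−3.571) = 3.467 + 0.08438 = 3.551.
P₁ = g₁ e^(−E₁/kT) / Z = 0.08438/3.551 = 0.024.

0.024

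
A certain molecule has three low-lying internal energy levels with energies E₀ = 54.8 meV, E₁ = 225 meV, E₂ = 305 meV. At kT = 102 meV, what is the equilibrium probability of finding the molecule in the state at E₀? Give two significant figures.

Eᵢ/kT = 0.5373, 2.206, 2.990.
Z = Σ e^(−Eᵢ/kT) = e^(−0.5373) + e^(−2.206) + e^(−2.990) = 0.5843 + 0.1101 + 0.05029 = 0.7447.
P₀ = e^(−E₀/kT) / Z = 0.5843/0.7447 = 0.78.

0.78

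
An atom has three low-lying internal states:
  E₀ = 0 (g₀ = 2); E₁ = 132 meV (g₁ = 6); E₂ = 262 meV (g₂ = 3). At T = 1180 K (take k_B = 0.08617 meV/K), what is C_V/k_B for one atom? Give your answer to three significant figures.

k_BT = 0.08617 × 1180 K = 101.68 meV.
Eᵢ/kT = 0, 1.2982, 2.5767.
Z = Σ gᵢe^(−Eᵢ/kT) = 2·e^(−0) + 6·e^(−1.2982) + 3·e^(−2.5767) = 2.0000 + 1.6381 + 0.22807 = 3.8662.
⟨E⟩ = 71.384 meV, ⟨E²⟩ = 11432 meV².
C_V/k_B = (⟨E²⟩ − ⟨E⟩²)/(kT)² = (11432 − 5095.7)/10339 = 0.613.

0.613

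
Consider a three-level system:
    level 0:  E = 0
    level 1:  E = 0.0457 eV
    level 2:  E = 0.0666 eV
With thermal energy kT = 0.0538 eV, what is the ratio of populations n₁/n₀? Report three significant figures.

n₁/n₀ = exp[−(E₁−E₀)/kT] = exp(−(0.0457 eV)/(0.0538 eV)) = exp(-0.84944) = 0.428.

0.428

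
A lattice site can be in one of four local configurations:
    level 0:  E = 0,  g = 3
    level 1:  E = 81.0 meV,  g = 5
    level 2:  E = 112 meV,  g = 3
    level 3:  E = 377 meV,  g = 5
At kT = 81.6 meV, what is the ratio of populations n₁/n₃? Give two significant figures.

n₁/n₃ = (g₁/g₃) exp[−(E₁−E₃)/kT] = (5/5) × exp(−(-296.0 meV)/(81.6 meV)) = (5/5) × exp(3.627) = 38.

38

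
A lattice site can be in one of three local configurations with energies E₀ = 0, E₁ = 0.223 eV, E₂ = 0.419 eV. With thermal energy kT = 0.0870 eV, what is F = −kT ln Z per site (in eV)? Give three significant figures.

Eᵢ/kT = 0, 2.5632, 4.8161.
Z = Σ e^(−Eᵢ/kT) = e^(−0) + e^(−2.5632) + e^(−4.8161) = 1.0000 + 0.077058 + 0.0080983 = 1.0852.
F = −kT ln Z = −0.0870 × ln(1.0852) = −0.0870 × 0.081764 = -0.00711 eV.

-0.00711 eV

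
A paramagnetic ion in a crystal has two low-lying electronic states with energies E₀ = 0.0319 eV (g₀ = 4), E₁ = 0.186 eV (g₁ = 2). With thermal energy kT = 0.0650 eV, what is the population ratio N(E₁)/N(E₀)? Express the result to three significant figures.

0.0467

n₁/n₀ = (g₁/g₀) exp[−(E₁−E₀)/kT] = (2/4) × exp(−(0.1541 eV)/(0.0650 eV)) = (2/4) × exp(-2.3708) = 0.0467.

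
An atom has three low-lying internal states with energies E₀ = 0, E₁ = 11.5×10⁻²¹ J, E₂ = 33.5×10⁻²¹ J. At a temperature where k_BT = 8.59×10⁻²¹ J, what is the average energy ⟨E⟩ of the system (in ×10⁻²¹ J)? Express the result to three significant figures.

Eᵢ/kT = 0, 1.3388, 3.8999.
Z = Σ e^(−Eᵢ/kT) = e^(−0) + e^(−1.3388) + e^(−3.8999) = 1.0000 + 0.26216 + 0.020244 = 1.2824.
⟨E⟩ = Σ Eᵢ e^(−Eᵢ/kT) / Z = (0·1.0000 + 11.5·0.26216 + 33.5·0.020244) / 1.2824 = 2.88 ×10⁻²¹ J.

2.88 ×10⁻²¹ J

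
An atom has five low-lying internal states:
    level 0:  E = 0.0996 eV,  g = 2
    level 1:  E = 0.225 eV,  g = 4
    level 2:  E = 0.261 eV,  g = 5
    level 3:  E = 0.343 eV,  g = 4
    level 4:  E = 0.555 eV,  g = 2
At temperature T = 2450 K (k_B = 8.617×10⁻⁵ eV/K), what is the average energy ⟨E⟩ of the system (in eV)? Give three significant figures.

k_BT = 8.617×10⁻⁵ × 2450 K = 0.21112 eV.
Eᵢ/kT = 0.47177, 1.0657, 1.2363, 1.6247, 2.6288.
Z = Σ gᵢe^(−Eᵢ/kT) = 2·e^(−0.47177) + 4·e^(−1.0657) + 5·e^(−1.2363) + 4·e^(−1.6247) + 2·e^(−2.6288) = 1.2478 + 1.3779 + 1.4523 + 0.78788 + 0.14433 = 5.0102.
⟨E⟩ = Σ Eᵢ gᵢe^(−Eᵢ/kT) / Z = (0.0996·1.2478 + 0.225·1.3779 + 0.261·1.4523 + 0.343·0.78788 + 0.555·0.14433) / 5.0102 = 0.232 eV.

0.232 eV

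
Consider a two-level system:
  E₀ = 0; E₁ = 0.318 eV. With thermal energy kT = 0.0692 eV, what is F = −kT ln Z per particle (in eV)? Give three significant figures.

Eᵢ/kT = 0, 4.5954.
Z = Σ e^(−Eᵢ/kT) = e^(−0) + e^(−4.5954) = 1.0000 + 0.010098 = 1.0101.
F = −kT ln Z = −0.0692 × ln(1.0101) = −0.0692 × 0.010049 = -0.000695 eV.

-0.000695 eV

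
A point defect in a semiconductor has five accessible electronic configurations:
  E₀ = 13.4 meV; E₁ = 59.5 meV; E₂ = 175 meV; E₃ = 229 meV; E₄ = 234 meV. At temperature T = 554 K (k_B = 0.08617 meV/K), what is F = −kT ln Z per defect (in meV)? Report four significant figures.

k_BT = 0.08617 × 554 K = 47.7382 meV.
Eᵢ/kT = 0.280698, 1.24638, 3.66583, 4.79700, 4.90173.
Z = Σ e^(−Eᵢ/kT) = e^(−0.280698) + e^(−1.24638) + e^(−3.66583) + e^(−4.79700) + e^(−4.90173) = 0.755256 + 0.287544 + 0.0255829 + 0.00825447 + 0.00743371 = 1.08407.
F = −kT ln Z = −47.7382 × ln(1.08407) = −47.7382 × 0.0807225 = -3.854 meV.

-3.854 meV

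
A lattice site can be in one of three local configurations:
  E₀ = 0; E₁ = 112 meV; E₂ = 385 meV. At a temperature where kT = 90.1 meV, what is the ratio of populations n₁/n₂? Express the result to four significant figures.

n₁/n₂ = exp[−(E₁−E₂)/kT] = exp(−(-273 meV)/(90.1 meV)) = exp(3.02997) = 20.70.

20.70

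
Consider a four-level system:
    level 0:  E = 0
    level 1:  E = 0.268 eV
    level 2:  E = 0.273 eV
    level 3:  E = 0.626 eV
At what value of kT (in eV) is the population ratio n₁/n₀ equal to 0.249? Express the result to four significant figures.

0.1928 eV

n₁/n₀ = exp[−(E₁−E₀)/kT] = 0.249.
⇒ (E₁−E₀)/kT = ln(1/0.249) = ln(4.01606) = 1.39030.
kT = 0.268 eV / 1.39030 = 0.1928 eV.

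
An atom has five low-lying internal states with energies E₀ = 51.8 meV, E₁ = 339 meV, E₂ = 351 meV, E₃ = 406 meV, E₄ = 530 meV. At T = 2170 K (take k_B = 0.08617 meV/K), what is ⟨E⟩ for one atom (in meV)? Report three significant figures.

k_BT = 0.08617 × 2170 K = 186.99 meV.
Eᵢ/kT = 0.27702, 1.8129, 1.8771, 2.1712, 2.8344.
Z = Σ e^(−Eᵢ/kT) = e^(−0.27702) + e^(−1.8129) + e^(−1.8771) + e^(−2.1712) + e^(−2.8344) = 0.75804 + 0.16318 + 0.15303 + 0.11404 + 0.058754 = 1.2470.
⟨E⟩ = Σ Eᵢ e^(−Eᵢ/kT) / Z = (51.8·0.75804 + 339·0.16318 + 351·0.15303 + 406·0.11404 + 530·0.058754) / 1.2470 = 181 meV.

181 meV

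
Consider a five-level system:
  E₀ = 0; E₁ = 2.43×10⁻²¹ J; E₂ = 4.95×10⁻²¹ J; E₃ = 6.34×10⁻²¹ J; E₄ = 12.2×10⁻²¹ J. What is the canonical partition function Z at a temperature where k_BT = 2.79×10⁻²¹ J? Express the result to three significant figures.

Eᵢ/kT = 0, 0.87097, 1.7742, 2.2724, 4.3728.
Z = Σ e^(−Eᵢ/kT) = e^(−0) + e^(−0.87097) + e^(−1.7742) + e^(−2.2724) + e^(−4.3728) = 1.0000 + 0.41855 + 0.16962 + 0.10306 + 0.012616 = 1.7038.

Z = 1.70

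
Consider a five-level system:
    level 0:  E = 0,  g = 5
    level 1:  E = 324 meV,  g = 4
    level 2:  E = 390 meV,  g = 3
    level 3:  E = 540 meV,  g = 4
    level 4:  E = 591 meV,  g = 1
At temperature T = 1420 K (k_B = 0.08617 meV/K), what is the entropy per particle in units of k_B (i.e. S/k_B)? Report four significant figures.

1.954

k_BT = 0.08617 × 1420 K = 122.361 meV.
Eᵢ/kT = 0, 2.64790, 3.18729, 4.41317, 4.82997.
Z = Σ gᵢe^(−Eᵢ/kT) = 5·e^(−0) + 4·e^(−2.64790) + 3·e^(−3.18729) + 4·e^(−4.41317) + 1·e^(−4.82997) = 5.00000 + 0.283199 + 0.123851 + 0.0484668 + 0.00798676 = 5.46350.
⟨E⟩ = Σ EᵢPᵢ = 31.2896 meV.
S/k_B = ln Z + ⟨E⟩/kT = ln(5.46350) + 31.2896/122.361 = 1.69809 + 0.255715 = 1.954.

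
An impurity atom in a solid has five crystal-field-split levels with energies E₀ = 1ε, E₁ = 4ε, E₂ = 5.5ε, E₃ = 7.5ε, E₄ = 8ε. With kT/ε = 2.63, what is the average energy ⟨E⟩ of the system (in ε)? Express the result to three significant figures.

Eᵢ/kT = 0.38023, 1.5209, 2.0913, 2.8517, 3.0418.
Z = Σ e^(−Eᵢ/kT) = e^(−0.38023) + e^(−1.5209) + e^(−2.0913) + e^(−2.8517) + e^(−3.0418) = 0.68370 + 0.21852 + 0.12353 + 0.057746 + 0.047749 = 1.1312.
⟨E⟩ = Σ Eᵢ e^(−Eᵢ/kT) / Z = (1·0.68370 + 4·0.21852 + 5.5·0.12353 + 7.5·0.057746 + 8·0.047749) / 1.1312 = 2.70 ε.

2.70 ε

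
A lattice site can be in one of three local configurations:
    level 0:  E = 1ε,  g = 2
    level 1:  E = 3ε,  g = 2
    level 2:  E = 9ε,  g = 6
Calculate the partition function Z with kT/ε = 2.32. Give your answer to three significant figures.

Z = 1.97

Eᵢ/kT = 0.43103, 1.2931, 3.8793.
Z = Σ gᵢe^(−Eᵢ/kT) = 2·e^(−0.43103) + 2·e^(−1.2931) + 6·e^(−3.8793) = 1.2997 + 0.54884 + 0.12399 = 1.9725.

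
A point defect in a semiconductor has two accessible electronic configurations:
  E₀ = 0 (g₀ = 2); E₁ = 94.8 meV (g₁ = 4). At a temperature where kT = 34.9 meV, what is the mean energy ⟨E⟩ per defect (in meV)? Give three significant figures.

Eᵢ/kT = 0, 2.7163.
Z = Σ gᵢe^(−Eᵢ/kT) = 2·e^(−0) + 4·e^(−2.7163) = 2.0000 + 0.26448 = 2.2645.
⟨E⟩ = Σ Eᵢ gᵢe^(−Eᵢ/kT) / Z = (0·2.0000 + 94.8·0.26448) / 2.2645 = 11.1 meV.

11.1 meV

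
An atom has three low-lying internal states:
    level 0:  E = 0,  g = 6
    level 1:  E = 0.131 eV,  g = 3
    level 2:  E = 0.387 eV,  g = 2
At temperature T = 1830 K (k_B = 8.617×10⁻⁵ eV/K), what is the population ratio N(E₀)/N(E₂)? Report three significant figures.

34.9

k_BT = 8.617×10⁻⁵ × 1830 K = 0.15769 eV.
n₀/n₂ = (g₀/g₂) exp[−(E₀−E₂)/kT] = (6/2) × exp(−(-0.387 eV)/(0.15769 eV)) = (6/2) × exp(2.4542) = 34.9.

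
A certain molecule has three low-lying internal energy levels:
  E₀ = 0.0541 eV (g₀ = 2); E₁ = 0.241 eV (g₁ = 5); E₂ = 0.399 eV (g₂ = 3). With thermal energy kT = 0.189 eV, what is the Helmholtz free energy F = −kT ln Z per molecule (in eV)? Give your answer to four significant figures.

Eᵢ/kT = 0.286243, 1.27513, 2.11111.
Z = Σ gᵢe^(−Eᵢ/kT) = 2·e^(−0.286243) + 5·e^(−1.27513) + 3·e^(−2.11111) = 1.50216 + 1.39697 + 0.363310 = 3.26244.
F = −kT ln Z = −0.189 × ln(3.26244) = −0.189 × 1.18248 = -0.2235 eV.

-0.2235 eV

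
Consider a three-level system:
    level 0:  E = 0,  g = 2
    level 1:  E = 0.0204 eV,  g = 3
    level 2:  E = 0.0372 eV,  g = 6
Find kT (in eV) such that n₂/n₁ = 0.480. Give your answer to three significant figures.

n₂/n₁ = (g₂/g₁) exp[−(E₂−E₁)/kT] = 0.480.
⇒ (E₂−E₁)/kT = ln((6/3)/0.480) = ln(4.1667) = 1.4271.
kT = 0.0168 eV / 1.4271 = 0.0118 eV.

0.0118 eV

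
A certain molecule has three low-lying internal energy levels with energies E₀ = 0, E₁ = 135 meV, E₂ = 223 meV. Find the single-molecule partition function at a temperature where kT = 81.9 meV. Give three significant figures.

Z = 1.26

Eᵢ/kT = 0, 1.6484, 2.7228.
Z = Σ e^(−Eᵢ/kT) = e^(−0) + e^(−1.6484) + e^(−2.7228) = 1.0000 + 0.19236 + 0.065691 = 1.2581.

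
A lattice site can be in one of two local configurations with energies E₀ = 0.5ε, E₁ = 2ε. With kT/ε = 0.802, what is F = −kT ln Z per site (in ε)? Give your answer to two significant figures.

0.39 ε

Eᵢ/kT = 0.6234, 2.494.
Z = Σ e^(−Eᵢ/kT) = e^(−0.6234) + e^(−2.494) = 0.5361 + 0.08258 = 0.6187.
F = −kT ln Z = −0.802 × ln(0.6187) = −0.802 × -0.4801 = 0.39 ε.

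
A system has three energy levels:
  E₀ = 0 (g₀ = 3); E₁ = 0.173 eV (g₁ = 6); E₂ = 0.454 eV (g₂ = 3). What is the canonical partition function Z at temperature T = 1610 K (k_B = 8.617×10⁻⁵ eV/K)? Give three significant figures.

Z = 4.84

k_BT = 8.617×10⁻⁵ × 1610 K = 0.13873 eV.
Eᵢ/kT = 0, 1.2470, 3.2725.
Z = Σ gᵢe^(−Eᵢ/kT) = 3·e^(−0) + 6·e^(−1.2470) + 3·e^(−3.2725) = 3.0000 + 1.7242 + 0.11373 = 4.8379.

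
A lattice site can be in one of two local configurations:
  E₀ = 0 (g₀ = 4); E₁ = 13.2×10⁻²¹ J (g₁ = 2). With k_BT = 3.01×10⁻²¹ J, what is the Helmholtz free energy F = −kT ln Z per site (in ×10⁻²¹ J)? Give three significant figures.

Eᵢ/kT = 0, 4.3854.
Z = Σ gᵢe^(−Eᵢ/kT) = 4·e^(−0) + 2·e^(−4.3854) = 4.0000 + 0.024916 = 4.0249.
F = −kT ln Z = −3.01 × ln(4.0249) = −3.01 × 1.3925 = -4.19 ×10⁻²¹ J.

-4.19 ×10⁻²¹ J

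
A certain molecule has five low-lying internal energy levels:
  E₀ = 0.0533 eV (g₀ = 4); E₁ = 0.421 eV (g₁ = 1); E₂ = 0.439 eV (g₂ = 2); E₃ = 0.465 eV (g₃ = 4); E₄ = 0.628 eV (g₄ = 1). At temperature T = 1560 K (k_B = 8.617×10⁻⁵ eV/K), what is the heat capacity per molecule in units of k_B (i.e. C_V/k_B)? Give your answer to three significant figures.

k_BT = 8.617×10⁻⁵ × 1560 K = 0.13443 eV.
Eᵢ/kT = 0.39649, 3.1317, 3.2656, 3.4590, 4.6716.
Z = Σ gᵢe^(−Eᵢ/kT) = 4·e^(−0.39649) + 1·e^(−3.1317) + 2·e^(−3.2656) + 4·e^(−3.4590) + 1·e^(−4.6716) = 2.6907 + 0.043644 + 0.076348 + 0.12584 + 0.0093573 = 2.9459.
⟨E⟩ = 0.088155 eV, ⟨E²⟩ = 0.020705 eV².
C_V/k_B = (⟨E²⟩ − ⟨E⟩²)/(kT)² = (0.020705 − 0.0077713)/0.018071 = 0.716.

0.716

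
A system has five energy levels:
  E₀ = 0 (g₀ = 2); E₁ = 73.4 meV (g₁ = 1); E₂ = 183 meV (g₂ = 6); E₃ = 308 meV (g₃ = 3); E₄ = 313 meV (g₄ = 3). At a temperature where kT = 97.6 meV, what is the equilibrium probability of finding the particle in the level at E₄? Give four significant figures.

Eᵢ/kT = 0, 0.752049, 1.87500, 3.15574, 3.20697.
Z = Σ gᵢe^(−Eᵢ/kT) = 2·e^(−0) + 1·e^(−0.752049) + 6·e^(−1.87500) + 3·e^(−3.15574) + 3·e^(−3.20697) = 2.00000 + 0.471400 + 0.920130 + 0.127821 + 0.121437 = 3.64079.
P₄ = g₄ e^(−E₄/kT) / Z = 0.121437/3.64079 = 0.03335.

0.03335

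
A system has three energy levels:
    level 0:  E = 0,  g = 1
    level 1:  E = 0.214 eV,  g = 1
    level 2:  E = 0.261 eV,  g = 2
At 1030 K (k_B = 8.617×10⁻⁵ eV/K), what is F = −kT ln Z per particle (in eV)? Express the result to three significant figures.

k_BT = 8.617×10⁻⁵ × 1030 K = 0.088755 eV.
Eᵢ/kT = 0, 2.4111, 2.9407.
Z = Σ gᵢe^(−Eᵢ/kT) = 1·e^(−0) + 1·e^(−2.4111) + 2·e^(−2.9407) = 1.0000 + 0.089717 + 0.10566 = 1.1954.
F = −kT ln Z = −0.088755 × ln(1.1954) = −0.088755 × 0.17848 = -0.0158 eV.

-0.0158 eV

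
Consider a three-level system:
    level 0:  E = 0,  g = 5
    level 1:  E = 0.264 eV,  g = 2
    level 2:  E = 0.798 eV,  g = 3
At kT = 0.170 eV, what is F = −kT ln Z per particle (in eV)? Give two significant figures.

-0.29 eV

Eᵢ/kT = 0, 1.553, 4.694.
Z = Σ gᵢe^(−Eᵢ/kT) = 5·e^(−0) + 2·e^(−1.553) + 3·e^(−4.694) = 5.000 + 0.4232 + 0.02745 = 5.451.
F = −kT ln Z = −0.170 × ln(5.451) = −0.170 × 1.696 = -0.29 eV.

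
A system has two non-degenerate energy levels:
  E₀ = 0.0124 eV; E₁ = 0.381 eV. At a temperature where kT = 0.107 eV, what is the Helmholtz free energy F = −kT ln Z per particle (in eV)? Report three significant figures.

0.00904 eV

Eᵢ/kT = 0.11589, 3.5607.
Z = Σ e^(−Eᵢ/kT) = e^(−0.11589) + e^(−3.5607) = 0.89057 + 0.028419 = 0.91899.
F = −kT ln Z = −0.107 × ln(0.91899) = −0.107 × -0.084480 = 0.00904 eV.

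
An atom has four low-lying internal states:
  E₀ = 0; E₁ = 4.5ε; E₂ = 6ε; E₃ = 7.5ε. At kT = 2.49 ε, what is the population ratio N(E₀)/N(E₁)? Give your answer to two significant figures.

6.1

n₀/n₁ = exp[−(E₀−E₁)/kT] = exp(−(-4.5ε)/(2.49ε)) = exp(1.807) = 6.1.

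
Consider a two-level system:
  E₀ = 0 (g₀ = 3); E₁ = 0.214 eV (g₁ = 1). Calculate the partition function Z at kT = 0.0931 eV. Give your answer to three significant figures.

Eᵢ/kT = 0, 2.2986.
Z = Σ gᵢe^(−Eᵢ/kT) = 3·e^(−0) + 1·e^(−2.2986) = 3.0000 + 0.10040 = 3.1004.

Z = 3.10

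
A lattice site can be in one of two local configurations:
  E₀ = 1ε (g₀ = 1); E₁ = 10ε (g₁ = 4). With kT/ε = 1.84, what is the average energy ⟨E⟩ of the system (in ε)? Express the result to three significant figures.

Eᵢ/kT = 0.54348, 5.4348.
Z = Σ gᵢe^(−Eᵢ/kT) = 1·e^(−0.54348) + 4·e^(−5.4348) = 0.58072 + 0.017448 = 0.59817.
⟨E⟩ = Σ Eᵢ gᵢe^(−Eᵢ/kT) / Z = (1·0.58072 + 10·0.017448) / 0.59817 = 1.26 ε.

1.26 ε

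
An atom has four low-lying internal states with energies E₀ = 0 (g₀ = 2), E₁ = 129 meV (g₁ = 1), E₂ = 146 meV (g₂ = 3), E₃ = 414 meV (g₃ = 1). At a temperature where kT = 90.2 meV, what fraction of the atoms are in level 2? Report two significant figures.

0.21

Eᵢ/kT = 0, 1.430, 1.619, 4.590.
Z = Σ gᵢe^(−Eᵢ/kT) = 2·e^(−0) + 1·e^(−1.430) + 3·e^(−1.619) + 1·e^(−4.590) = 2.000 + 0.2393 + 0.5943 + 0.01015 = 2.844.
P₂ = g₂ e^(−E₂/kT) / Z = 0.5943/2.844 = 0.21.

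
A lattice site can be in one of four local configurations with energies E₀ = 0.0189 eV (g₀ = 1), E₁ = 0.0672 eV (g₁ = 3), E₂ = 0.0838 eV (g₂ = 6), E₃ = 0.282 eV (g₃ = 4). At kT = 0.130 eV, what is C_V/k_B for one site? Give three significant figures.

0.209

Eᵢ/kT = 0.14538, 0.51692, 0.64462, 2.1692.
Z = Σ gᵢe^(−Eᵢ/kT) = 1·e^(−0.14538) + 3·e^(−0.51692) + 6·e^(−0.64462) + 4·e^(−2.1692) = 0.86469 + 1.7891 + 3.1492 + 0.45708 = 6.2601.
⟨E⟩ = 0.084562 eV, ⟨E²⟩ = 0.010679 eV².
C_V/k_B = (⟨E²⟩ − ⟨E⟩²)/(kT)² = (0.010679 − 0.0071507)/0.016900 = 0.209.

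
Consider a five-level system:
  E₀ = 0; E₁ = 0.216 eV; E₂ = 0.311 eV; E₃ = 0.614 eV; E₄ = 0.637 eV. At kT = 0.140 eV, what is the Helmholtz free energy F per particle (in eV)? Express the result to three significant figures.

Eᵢ/kT = 0, 1.5429, 2.2214, 4.3857, 4.5500.
Z = Σ e^(−Eᵢ/kT) = e^(−0) + e^(−1.5429) + e^(−2.2214) + e^(−4.3857) + e^(−4.5500) = 1.0000 + 0.21376 + 0.10846 + 0.012454 + 0.010567 = 1.3452.
F = −kT ln Z = −0.140 × ln(1.3452) = −0.140 × 0.29654 = -0.0415 eV.

-0.0415 eV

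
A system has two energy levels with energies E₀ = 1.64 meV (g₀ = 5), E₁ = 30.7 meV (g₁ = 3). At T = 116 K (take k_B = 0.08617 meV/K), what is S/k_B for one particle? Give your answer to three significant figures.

1.73

k_BT = 0.08617 × 116 K = 9.9957 meV.
Eᵢ/kT = 0.16407, 3.0713.
Z = Σ gᵢe^(−Eᵢ/kT) = 5·e^(−0.16407) + 3·e^(−3.0713) = 4.2434 + 0.13908 = 4.3825.
⟨E⟩ = Σ EᵢPᵢ = 2.5622 meV.
S/k_B = ln Z + ⟨E⟩/kT = ln(4.3825) + 2.5622/9.9957 = 1.4776 + 0.25633 = 1.73.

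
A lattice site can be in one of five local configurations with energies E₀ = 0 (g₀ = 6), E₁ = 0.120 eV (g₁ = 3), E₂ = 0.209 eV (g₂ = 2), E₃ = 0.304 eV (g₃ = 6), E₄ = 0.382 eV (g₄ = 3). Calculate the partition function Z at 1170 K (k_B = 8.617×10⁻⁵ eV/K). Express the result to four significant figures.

k_BT = 8.617×10⁻⁵ × 1170 K = 0.100819 eV.
Eᵢ/kT = 0, 1.19025, 2.07302, 3.01530, 3.78897.
Z = Σ gᵢe^(−Eᵢ/kT) = 6·e^(−0) + 3·e^(−1.19025) + 2·e^(−2.07302) + 6·e^(−3.01530) + 3·e^(−3.78897) = 6.00000 + 0.912436 + 0.251611 + 0.294187 + 0.0678567 = 7.52609.

Z = 7.526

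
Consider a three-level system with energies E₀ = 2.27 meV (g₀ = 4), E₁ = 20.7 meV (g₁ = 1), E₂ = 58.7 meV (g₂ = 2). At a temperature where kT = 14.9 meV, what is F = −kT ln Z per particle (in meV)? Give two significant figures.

Eᵢ/kT = 0.1523, 1.389, 3.940.
Z = Σ gᵢe^(−Eᵢ/kT) = 4·e^(−0.1523) + 1·e^(−1.389) + 2·e^(−3.940) = 3.435 + 0.2493 + 0.03890 = 3.723.
F = −kT ln Z = −14.9 × ln(3.723) = −14.9 × 1.315 = -20 meV.

-20 meV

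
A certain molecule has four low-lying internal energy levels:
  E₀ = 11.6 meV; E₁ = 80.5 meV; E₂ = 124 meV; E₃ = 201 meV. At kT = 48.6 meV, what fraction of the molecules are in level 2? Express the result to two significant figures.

0.073

Eᵢ/kT = 0.2387, 1.656, 2.551, 4.136.
Z = Σ e^(−Eᵢ/kT) = e^(−0.2387) + e^(−1.656) + e^(−2.551) + e^(−4.136) = 0.7877 + 0.1909 + 0.07800 + 0.01599 = 1.073.
P₂ = e^(−E₂/kT) / Z = 0.07800/1.073 = 0.073.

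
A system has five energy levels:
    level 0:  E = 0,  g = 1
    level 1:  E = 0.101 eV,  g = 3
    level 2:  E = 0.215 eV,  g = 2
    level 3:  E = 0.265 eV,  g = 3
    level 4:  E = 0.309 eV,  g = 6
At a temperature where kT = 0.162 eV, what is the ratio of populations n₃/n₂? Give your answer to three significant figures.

n₃/n₂ = (g₃/g₂) exp[−(E₃−E₂)/kT] = (3/2) × exp(−(0.050 eV)/(0.162 eV)) = (3/2) × exp(-0.30864) = 1.10.

1.10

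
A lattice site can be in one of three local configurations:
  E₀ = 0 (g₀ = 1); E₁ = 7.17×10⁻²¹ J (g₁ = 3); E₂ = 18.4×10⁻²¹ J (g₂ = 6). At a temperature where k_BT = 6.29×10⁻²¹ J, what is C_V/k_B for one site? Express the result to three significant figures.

0.958

Eᵢ/kT = 0, 1.1399, 2.9253.
Z = Σ gᵢe^(−Eᵢ/kT) = 1·e^(−0) + 3·e^(−1.1399) + 6·e^(−2.9253) = 1.0000 + 0.95955 + 0.32189 = 2.2814.
⟨E⟩ = 5.6118, ⟨E²⟩ = 69.391.
C_V/k_B = (⟨E²⟩ − ⟨E⟩²)/(kT)² = (69.391 − 31.492)/39.564 = 0.958.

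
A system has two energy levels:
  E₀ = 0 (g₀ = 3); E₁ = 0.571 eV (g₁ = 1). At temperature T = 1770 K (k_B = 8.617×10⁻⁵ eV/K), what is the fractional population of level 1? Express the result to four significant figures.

k_BT = 8.617×10⁻⁵ × 1770 K = 0.152521 eV.
Eᵢ/kT = 0, 3.74375.
Z = Σ gᵢe^(−Eᵢ/kT) = 3·e^(−0) + 1·e^(−3.74375) = 3.00000 + 0.0236652 = 3.02367.
P₁ = g₁ e^(−E₁/kT) / Z = 0.0236652/3.02367 = 0.007827.

0.007827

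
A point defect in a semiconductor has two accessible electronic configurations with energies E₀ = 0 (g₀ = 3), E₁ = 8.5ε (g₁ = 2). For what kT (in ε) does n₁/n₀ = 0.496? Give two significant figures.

29 ε

n₁/n₀ = (g₁/g₀) exp[−(E₁−E₀)/kT] = 0.496.
⇒ (E₁−E₀)/kT = ln((2/3)/0.496) = ln(1.344) = 0.2957.
kT = 8.5ε / 0.2957 = 29 ε.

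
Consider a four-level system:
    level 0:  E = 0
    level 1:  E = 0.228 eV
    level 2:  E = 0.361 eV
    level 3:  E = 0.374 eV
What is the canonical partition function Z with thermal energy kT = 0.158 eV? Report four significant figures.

Z = 1.432

Eᵢ/kT = 0, 1.44304, 2.28481, 2.36709.
Z = Σ e^(−Eᵢ/kT) = e^(−0) + e^(−1.44304) + e^(−2.28481) + e^(−2.36709) = 1.00000 + 0.236209 + 0.101793 + 0.0937532 = 1.43176.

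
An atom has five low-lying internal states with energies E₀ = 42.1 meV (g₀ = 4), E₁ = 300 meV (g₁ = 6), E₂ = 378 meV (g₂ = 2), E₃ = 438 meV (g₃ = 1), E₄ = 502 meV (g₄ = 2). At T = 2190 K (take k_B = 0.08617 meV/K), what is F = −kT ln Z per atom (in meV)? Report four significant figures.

k_BT = 0.08617 × 2190 K = 188.712 meV.
Eᵢ/kT = 0.223091, 1.58972, 2.00305, 2.32100, 2.66014.
Z = Σ gᵢe^(−Eᵢ/kT) = 4·e^(−0.223091) + 6·e^(−1.58972) + 2·e^(−2.00305) + 1·e^(−2.32100) + 2·e^(−2.66014) = 3.20017 + 1.22390 + 0.269846 + 0.0981754 + 0.139877 = 4.93197.
F = −kT ln Z = −188.712 × ln(4.93197) = −188.712 × 1.59574 = -301.1 meV.

-301.1 meV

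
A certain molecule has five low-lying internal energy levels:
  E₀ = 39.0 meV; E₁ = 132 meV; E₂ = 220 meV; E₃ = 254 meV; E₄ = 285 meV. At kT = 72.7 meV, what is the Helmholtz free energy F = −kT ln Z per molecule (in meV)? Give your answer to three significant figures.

Eᵢ/kT = 0.53645, 1.8157, 3.0261, 3.4938, 3.9202.
Z = Σ e^(−Eᵢ/kT) = e^(−0.53645) + e^(−1.8157) + e^(−3.0261) + e^(−3.4938) + e^(−3.9202) = 0.58482 + 0.16272 + 0.048504 + 0.030385 + 0.019837 = 0.84627.
F = −kT ln Z = −72.7 × ln(0.84627) = −72.7 × -0.16692 = 12.1 meV.

12.1 meV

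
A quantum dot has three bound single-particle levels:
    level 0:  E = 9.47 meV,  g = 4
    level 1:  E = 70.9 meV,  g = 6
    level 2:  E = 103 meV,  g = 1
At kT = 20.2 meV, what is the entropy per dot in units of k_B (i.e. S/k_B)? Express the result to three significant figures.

Eᵢ/kT = 0.46881, 3.5099, 5.0990.
Z = Σ gᵢe^(−Eᵢ/kT) = 4·e^(−0.46881) + 6·e^(−3.5099) + 1·e^(−5.0990) = 2.5030 + 0.17940 + 0.0061028 = 2.6885.
⟨E⟩ = Σ EᵢPᵢ = 13.781 meV.
S/k_B = ln Z + ⟨E⟩/kT = ln(2.6885) + 13.781/20.2 = 0.98898 + 0.68223 = 1.67.

1.67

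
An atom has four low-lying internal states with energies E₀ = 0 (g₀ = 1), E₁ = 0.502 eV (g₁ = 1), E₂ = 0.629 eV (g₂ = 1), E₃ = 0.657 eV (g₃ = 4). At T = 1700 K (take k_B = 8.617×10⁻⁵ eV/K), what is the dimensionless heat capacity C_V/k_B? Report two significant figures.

k_BT = 8.617×10⁻⁵ × 1700 K = 0.1465 eV.
Eᵢ/kT = 0, 3.427, 4.294, 4.485.
Z = Σ gᵢe^(−Eᵢ/kT) = 1·e^(−0) + 1·e^(−3.427) + 1·e^(−4.294) + 4·e^(−4.485) = 1.000 + 0.03248 + 0.01365 + 0.04511 = 1.091.
⟨E⟩ = 0.04998 eV, ⟨E²⟩ = 0.03030 eV².
C_V/k_B = (⟨E²⟩ − ⟨E⟩²)/(kT)² = (0.03030 − 0.002498)/0.02146 = 1.3.

1.3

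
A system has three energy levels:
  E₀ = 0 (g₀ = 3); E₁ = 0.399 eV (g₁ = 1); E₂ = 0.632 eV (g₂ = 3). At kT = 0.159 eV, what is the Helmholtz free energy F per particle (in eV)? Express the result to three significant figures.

Eᵢ/kT = 0, 2.5094, 3.9748.
Z = Σ gᵢe^(−Eᵢ/kT) = 3·e^(−0) + 1·e^(−2.5094) + 3·e^(−3.9748) = 3.0000 + 0.081317 + 0.056349 = 3.1377.
F = −kT ln Z = −0.159 × ln(3.1377) = −0.159 × 1.1435 = -0.182 eV.

-0.182 eV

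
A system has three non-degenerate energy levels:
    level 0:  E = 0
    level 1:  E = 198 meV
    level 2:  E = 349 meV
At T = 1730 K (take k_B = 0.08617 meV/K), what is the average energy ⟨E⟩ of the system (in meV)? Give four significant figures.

63.21 meV

k_BT = 0.08617 × 1730 K = 149.074 meV.
Eᵢ/kT = 0, 1.32820, 2.34112.
Z = Σ e^(−Eᵢ/kT) = e^(−0) + e^(−1.32820) + e^(−2.34112) = 1.00000 + 0.264954 + 0.0962198 = 1.36117.
⟨E⟩ = Σ Eᵢ e^(−Eᵢ/kT) / Z = (0·1.00000 + 198·0.264954 + 349·0.0962198) / 1.36117 = 63.21 meV.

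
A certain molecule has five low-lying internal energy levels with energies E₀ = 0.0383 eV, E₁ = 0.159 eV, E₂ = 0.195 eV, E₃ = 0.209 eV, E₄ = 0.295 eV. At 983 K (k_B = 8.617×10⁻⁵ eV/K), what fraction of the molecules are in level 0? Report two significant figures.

0.63

k_BT = 8.617×10⁻⁵ × 983 K = 0.08471 eV.
Eᵢ/kT = 0.4521, 1.877, 2.302, 2.467, 3.482.
Z = Σ e^(−Eᵢ/kT) = e^(−0.4521) + e^(−1.877) + e^(−2.302) + e^(−2.467) + e^(−3.482) = 0.6363 + 0.1530 + 0.1001 + 0.08484 + 0.03075 = 1.005.
P₀ = e^(−E₀/kT) / Z = 0.6363/1.005 = 0.63.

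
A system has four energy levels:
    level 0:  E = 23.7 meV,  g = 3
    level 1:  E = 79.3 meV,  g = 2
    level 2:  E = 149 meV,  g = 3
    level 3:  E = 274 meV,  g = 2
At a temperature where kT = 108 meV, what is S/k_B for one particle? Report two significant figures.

2.1

Eᵢ/kT = 0.2194, 0.7343, 1.380, 2.537.
Z = Σ gᵢe^(−Eᵢ/kT) = 3·e^(−0.2194) + 2·e^(−0.7343) + 3·e^(−1.380) + 2·e^(−2.537) = 2.409 + 0.9597 + 0.7547 + 0.1582 = 4.282.
⟨E⟩ = Σ EᵢPᵢ = 67.49 meV.
S/k_B = ln Z + ⟨E⟩/kT = ln(4.282) + 67.49/108 = 1.454 + 0.6249 = 2.1.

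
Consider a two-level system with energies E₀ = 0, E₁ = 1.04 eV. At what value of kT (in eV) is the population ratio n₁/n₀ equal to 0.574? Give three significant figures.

n₁/n₀ = exp[−(E₁−E₀)/kT] = 0.574.
⇒ (E₁−E₀)/kT = ln(1/0.574) = ln(1.7422) = 0.55515.
kT = 1.04 eV / 0.55515 = 1.87 eV.

1.87 eV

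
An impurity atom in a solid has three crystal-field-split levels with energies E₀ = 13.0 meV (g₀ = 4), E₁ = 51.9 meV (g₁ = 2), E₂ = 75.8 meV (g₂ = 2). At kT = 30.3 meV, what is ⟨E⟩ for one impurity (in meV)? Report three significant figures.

20.8 meV

Eᵢ/kT = 0.42904, 1.7129, 2.5017.
Z = Σ gᵢe^(−Eᵢ/kT) = 4·e^(−0.42904) + 2·e^(−1.7129) + 2·e^(−2.5017) = 2.6045 + 0.36068 + 0.16389 = 3.1291.
⟨E⟩ = Σ Eᵢ gᵢe^(−Eᵢ/kT) / Z = (13.0·2.6045 + 51.9·0.36068 + 75.8·0.16389) / 3.1291 = 20.8 meV.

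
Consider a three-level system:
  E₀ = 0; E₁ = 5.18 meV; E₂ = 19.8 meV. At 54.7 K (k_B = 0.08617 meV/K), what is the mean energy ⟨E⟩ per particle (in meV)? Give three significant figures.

1.50 meV

k_BT = 0.08617 × 54.7 K = 4.7135 meV.
Eᵢ/kT = 0, 1.0990, 4.2007.
Z = Σ e^(−Eᵢ/kT) = e^(−0) + e^(−1.0990) + e^(−4.2007) = 1.0000 + 0.33320 + 0.014985 = 1.3482.
⟨E⟩ = Σ Eᵢ e^(−Eᵢ/kT) / Z = (0·1.0000 + 5.18·0.33320 + 19.8·0.014985) / 1.3482 = 1.50 meV.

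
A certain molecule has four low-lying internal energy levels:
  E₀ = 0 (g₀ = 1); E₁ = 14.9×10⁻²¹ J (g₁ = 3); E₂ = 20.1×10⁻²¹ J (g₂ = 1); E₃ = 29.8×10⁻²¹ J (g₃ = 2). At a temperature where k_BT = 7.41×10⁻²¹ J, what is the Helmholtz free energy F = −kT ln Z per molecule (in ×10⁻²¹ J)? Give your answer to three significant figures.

Eᵢ/kT = 0, 2.0108, 2.7126, 4.0216.
Z = Σ gᵢe^(−Eᵢ/kT) = 1·e^(−0) + 3·e^(−2.0108) + 1·e^(−2.7126) + 2·e^(−4.0216) = 1.0000 + 0.40164 + 0.066364 + 0.035849 = 1.5039.
F = −kT ln Z = −7.41 × ln(1.5039) = −7.41 × 0.40806 = -3.02 ×10⁻²¹ J.

-3.02 ×10⁻²¹ J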